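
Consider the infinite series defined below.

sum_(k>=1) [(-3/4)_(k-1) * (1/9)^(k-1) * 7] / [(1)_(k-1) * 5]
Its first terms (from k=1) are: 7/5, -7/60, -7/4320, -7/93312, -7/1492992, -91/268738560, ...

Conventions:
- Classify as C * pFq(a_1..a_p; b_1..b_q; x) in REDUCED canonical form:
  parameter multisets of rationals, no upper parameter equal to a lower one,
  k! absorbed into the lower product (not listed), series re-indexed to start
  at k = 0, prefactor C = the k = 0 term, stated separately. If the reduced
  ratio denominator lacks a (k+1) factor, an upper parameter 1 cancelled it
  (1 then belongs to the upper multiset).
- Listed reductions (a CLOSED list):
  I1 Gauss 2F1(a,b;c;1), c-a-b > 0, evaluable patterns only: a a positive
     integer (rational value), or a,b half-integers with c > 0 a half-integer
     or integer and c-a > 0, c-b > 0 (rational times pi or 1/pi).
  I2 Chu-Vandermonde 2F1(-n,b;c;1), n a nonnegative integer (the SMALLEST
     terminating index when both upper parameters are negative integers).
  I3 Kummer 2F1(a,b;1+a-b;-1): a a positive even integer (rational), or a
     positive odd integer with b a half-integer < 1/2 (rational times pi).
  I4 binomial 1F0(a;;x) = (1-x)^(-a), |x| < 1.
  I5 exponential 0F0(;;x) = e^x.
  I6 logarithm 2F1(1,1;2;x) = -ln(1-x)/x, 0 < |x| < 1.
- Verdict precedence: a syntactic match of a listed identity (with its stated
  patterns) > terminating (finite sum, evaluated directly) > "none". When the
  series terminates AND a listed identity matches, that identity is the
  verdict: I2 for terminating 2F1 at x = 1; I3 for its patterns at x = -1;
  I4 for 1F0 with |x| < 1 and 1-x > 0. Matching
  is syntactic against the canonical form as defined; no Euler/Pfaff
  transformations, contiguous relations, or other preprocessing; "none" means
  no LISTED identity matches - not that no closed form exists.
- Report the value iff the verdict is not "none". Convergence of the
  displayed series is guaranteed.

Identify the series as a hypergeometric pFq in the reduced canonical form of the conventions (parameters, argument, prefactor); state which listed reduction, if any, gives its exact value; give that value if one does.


Prefactor 7/5, argument 1/9: 1F0 with upper {-3/4} over lower {-}. Verdict (x = 1/9): the binomial series (I4) applies (the 1F0 binomial series: exponent 3/4, x = 1/9). Hence: (7/5) * (8/9)^(3/4).

First insight: t_0 = 7/5 here, and (1)_k (C = 7/5, x = 1/9) is k! itself.
Term ratio: r(k) = (1/9) * (k-3/4) / [(k+1)] ; factor over Q: parameters, x = (1/9), and C = 7/5.


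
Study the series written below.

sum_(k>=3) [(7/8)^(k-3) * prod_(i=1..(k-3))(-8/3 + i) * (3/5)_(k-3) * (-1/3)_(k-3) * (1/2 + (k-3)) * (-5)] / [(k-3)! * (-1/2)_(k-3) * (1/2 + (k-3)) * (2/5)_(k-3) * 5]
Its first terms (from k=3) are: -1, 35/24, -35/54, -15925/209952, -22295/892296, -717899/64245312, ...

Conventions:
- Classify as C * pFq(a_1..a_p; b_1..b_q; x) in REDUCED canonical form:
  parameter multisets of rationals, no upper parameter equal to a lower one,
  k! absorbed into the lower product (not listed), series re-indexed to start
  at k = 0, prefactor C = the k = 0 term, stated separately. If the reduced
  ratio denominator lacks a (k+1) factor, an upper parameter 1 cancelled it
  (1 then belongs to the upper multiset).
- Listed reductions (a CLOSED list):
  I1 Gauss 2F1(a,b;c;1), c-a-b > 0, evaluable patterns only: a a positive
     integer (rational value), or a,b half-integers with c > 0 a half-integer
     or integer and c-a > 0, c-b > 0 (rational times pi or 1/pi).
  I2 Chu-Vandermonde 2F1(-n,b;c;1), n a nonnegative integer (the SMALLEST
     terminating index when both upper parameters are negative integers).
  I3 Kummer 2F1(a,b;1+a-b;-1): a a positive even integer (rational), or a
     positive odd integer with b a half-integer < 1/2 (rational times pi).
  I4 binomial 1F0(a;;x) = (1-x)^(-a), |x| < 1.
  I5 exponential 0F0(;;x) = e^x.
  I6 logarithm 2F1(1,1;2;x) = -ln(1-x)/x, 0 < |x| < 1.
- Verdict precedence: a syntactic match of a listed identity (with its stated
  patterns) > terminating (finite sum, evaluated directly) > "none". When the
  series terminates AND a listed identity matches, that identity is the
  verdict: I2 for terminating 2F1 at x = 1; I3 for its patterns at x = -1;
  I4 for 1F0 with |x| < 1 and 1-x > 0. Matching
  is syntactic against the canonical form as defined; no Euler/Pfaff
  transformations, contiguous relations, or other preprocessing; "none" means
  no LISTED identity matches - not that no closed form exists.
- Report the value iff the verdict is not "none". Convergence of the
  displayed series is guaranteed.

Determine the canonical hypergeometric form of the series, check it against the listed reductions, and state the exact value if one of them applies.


This is -1 * 3F2(-5/3, -1/3, 3/5; -1/2, 2/5; 7/8) in reduced canonical form. Verdict: none - at argument 7/8 the multisets {-5/3, -1/3, 3/5} ; {-1/2, 2/5} match no listed identity.

The tell: from the first term -1: the constant factors (C = -1) combine into one prefactor.
Step ratio: r(k) = (7/8) * (k-5/3) (k-1/3) (k+3/5) / [(k-1/2) (k+2/5) (k+1)] - rational in k. x = (7/8); t_0 = -1; negate the roots.


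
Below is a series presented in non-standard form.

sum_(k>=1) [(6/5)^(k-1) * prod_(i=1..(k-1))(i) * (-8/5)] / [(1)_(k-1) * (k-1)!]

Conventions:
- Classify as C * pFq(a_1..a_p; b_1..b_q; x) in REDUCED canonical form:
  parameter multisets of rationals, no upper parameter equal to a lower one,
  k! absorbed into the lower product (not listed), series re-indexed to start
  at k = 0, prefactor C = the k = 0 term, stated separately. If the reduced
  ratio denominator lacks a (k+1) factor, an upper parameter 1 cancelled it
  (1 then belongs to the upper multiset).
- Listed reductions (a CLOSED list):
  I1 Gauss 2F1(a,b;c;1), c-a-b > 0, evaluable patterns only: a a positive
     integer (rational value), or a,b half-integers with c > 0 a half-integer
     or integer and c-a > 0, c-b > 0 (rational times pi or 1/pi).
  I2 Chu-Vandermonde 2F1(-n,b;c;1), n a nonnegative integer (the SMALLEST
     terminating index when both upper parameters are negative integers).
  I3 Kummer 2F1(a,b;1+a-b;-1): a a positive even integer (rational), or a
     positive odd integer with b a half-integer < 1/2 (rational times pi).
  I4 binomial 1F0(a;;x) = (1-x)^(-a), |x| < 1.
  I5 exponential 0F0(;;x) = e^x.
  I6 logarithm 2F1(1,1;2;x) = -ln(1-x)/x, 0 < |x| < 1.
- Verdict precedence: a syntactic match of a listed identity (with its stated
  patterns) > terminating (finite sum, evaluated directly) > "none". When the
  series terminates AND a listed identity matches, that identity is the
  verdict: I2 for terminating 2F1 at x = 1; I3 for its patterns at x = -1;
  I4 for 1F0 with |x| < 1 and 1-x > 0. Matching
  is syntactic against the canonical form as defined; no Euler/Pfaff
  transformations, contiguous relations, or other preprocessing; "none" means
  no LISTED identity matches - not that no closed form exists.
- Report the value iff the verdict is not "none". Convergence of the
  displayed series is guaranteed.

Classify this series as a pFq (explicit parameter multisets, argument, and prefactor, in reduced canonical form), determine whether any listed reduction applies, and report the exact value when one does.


Canonical form: C = -8/5 times 0F0 with upper {-}, lower {-}, x = 6/5. Verdict (x = 6/5): the exponential series (I5) applies (the 0F0 exponential series at x = 6/5). Its exact value is (-8/5) * e^(6/5).

Key step: x = (6/5) and the denominator's factorial ratio (C = -8/5) is a lower Pochhammer.
Adjacent-term ratio: r(k) = (6/5) * 1 / [(k+1)] - poly over poly, x = (6/5) from leading terms; C = -8/5 at k = 0.


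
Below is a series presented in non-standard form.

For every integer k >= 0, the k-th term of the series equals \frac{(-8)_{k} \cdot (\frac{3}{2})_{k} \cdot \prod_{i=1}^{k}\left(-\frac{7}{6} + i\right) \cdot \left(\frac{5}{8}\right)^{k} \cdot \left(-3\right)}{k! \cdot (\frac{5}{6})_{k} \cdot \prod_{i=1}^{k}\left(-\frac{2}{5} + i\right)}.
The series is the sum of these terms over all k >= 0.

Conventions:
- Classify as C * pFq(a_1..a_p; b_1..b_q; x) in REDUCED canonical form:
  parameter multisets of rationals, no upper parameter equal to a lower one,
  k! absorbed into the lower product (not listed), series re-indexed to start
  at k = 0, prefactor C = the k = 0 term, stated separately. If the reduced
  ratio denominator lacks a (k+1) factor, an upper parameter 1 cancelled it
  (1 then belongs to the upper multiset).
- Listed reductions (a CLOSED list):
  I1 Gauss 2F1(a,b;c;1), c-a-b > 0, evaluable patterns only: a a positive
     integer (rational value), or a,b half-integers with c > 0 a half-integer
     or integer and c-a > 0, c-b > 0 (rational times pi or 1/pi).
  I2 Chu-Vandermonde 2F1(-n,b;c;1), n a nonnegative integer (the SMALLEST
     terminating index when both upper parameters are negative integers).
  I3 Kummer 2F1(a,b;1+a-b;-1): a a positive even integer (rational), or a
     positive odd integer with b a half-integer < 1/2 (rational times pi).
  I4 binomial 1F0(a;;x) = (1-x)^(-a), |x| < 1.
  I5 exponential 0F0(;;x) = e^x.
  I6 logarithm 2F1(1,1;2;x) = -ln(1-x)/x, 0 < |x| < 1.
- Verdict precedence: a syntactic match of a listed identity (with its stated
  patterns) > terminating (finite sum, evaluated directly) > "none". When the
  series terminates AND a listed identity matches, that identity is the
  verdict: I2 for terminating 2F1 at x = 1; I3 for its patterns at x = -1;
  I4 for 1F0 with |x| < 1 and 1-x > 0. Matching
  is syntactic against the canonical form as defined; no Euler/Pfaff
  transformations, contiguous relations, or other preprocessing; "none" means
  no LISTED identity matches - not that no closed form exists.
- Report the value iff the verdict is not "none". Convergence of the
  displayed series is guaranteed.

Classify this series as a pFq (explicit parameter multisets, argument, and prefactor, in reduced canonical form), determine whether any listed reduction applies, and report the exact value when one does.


The series (x = \frac{5}{8}) is 3F2: upper {-8, -\frac{1}{6}, \frac{3}{2}}, lower {\frac{3}{5}, \frac{5}{6}}, prefactor -3. Verdict: terminating - upper parameter -8 makes this a finite sum (last index 8), evaluated exactly. Value: -\frac{183521528765505365297799}{32637428940087480025088}.

The tell: with t_0 = -3, the running product (prefactor -3) telescopes to a rising factorial.
Step ratio: r(k) = \frac{5}{8} * (k-8) (k-\frac{1}{6}) (k+\frac{3}{2}) / [(k+\frac{3}{5}) (k+\frac{5}{6}) (k+1)] ; factor over Q: parameters, x = \frac{5}{8}, and C = -3.


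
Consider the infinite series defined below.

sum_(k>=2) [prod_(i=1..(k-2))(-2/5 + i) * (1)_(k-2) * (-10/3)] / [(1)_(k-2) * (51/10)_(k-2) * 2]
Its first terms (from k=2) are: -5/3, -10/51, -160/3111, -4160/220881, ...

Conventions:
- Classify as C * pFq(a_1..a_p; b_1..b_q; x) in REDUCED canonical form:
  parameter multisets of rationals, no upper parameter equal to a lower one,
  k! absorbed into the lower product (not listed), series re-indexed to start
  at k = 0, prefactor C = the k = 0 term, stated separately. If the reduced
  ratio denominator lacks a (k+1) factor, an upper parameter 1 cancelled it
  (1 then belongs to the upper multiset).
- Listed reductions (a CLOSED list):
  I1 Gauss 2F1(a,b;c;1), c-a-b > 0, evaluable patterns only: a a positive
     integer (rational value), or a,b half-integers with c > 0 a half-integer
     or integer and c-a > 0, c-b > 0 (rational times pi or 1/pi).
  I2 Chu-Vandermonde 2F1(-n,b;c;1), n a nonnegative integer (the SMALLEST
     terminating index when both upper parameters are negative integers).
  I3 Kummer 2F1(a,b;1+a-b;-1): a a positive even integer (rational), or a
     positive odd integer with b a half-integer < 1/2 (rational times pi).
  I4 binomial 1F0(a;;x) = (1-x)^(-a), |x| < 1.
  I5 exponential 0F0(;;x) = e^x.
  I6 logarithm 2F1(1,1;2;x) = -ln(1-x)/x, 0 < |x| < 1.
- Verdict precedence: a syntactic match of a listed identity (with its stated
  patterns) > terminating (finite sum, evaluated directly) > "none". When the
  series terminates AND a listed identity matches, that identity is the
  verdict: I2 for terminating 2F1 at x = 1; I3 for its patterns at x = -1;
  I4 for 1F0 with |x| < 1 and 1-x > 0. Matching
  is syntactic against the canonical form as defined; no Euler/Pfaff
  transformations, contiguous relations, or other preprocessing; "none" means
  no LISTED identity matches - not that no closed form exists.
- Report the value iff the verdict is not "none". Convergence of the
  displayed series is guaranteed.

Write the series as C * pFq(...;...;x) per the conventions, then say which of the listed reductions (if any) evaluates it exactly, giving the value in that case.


x = 1 here; the reduced form reads 2F1, upper {3/5, 1}, lower {51/10}, C = -5/3. Verdict: this is the Gauss summation I1 (x = 1: the Gamma ratio telescopes since c-a-b = 7/2 > 0 and a = 1 in Z>0). Hence: -41/21.

The tell: with t_0 = -5/3, (1)_k (prefactor -5/3) is k! itself.
Adjacent-term ratio: r(k) = 1 * (k+3/5) (k+1) / [(k+51/10) (k+1)] - rational; roots negated = parameters, x = 1, C = -5/3.


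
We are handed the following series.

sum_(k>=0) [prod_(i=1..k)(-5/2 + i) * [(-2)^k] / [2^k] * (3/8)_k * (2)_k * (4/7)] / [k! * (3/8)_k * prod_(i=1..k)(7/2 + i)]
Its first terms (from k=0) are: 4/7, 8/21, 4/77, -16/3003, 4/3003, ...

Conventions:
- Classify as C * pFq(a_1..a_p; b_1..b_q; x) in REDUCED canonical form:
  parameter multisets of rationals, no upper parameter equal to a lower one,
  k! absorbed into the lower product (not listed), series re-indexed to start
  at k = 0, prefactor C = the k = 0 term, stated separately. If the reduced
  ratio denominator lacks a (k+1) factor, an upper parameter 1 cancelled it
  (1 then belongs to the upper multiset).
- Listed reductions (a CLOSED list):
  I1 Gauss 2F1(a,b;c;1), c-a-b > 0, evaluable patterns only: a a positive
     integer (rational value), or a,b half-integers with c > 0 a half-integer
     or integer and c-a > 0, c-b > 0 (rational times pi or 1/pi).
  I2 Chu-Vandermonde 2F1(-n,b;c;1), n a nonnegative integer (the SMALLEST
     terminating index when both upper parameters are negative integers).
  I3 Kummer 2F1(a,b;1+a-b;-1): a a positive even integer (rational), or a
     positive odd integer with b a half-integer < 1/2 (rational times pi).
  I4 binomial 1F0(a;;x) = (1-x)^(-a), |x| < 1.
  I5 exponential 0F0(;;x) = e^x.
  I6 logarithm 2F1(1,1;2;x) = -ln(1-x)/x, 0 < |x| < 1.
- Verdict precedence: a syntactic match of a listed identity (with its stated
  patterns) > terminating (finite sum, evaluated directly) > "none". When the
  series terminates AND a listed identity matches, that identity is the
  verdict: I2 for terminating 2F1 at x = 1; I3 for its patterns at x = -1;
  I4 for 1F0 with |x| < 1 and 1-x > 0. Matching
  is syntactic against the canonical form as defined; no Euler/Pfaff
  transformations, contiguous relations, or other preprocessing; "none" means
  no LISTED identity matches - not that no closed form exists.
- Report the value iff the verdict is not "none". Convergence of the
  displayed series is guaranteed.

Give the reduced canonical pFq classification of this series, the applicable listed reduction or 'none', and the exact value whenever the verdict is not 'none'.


Classification (C = 4/7): 2F1 with upper {-3/2, 2}, lower {9/2}, argument x = -1. Verdict: Kummer's theorem (I3) matches (x = -1; c = 9/2 equals 1+a-b for upper {-3/2, 2}: listed pattern). Sum: 1.

Key observation: x = (-1) and the lower running product (C = 4/7, x = -1) is a rising factorial.
Adjacent-term ratio: r(k) = (-1) * (k-3/2) (k+2) / [(k+9/2) (k+1)] - rational; roots negated = parameters, x = (-1), C = 4/7.


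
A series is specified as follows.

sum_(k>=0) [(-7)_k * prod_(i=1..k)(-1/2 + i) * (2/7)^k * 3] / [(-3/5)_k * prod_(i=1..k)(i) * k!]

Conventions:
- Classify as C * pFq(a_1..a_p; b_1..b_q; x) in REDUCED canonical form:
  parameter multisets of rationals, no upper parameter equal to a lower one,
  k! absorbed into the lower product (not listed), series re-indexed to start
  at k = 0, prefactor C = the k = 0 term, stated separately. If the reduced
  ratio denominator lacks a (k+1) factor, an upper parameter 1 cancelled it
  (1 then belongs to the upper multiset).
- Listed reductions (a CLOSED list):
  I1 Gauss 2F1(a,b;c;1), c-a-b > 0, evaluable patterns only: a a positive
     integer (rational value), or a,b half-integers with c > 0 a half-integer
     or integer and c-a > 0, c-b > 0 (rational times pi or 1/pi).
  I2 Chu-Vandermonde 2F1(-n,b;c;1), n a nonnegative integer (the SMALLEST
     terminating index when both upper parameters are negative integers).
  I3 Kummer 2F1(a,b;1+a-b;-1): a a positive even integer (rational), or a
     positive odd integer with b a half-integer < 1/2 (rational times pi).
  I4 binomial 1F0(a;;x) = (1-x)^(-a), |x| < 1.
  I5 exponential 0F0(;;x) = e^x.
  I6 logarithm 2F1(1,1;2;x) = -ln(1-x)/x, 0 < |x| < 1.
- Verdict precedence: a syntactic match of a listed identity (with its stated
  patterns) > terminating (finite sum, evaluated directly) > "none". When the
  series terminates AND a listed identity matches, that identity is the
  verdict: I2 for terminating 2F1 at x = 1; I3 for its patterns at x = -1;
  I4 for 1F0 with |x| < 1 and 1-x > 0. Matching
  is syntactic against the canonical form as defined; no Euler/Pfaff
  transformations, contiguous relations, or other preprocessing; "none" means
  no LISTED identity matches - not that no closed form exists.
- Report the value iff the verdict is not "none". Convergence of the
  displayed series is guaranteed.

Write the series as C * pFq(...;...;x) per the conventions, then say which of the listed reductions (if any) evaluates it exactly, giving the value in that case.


First insight: from the first term 3: the running product (prefactor 3) telescopes to a rising factorial.
Ratio: r(k) = (2/7) * (k-7) (k+1/2) / [(k-3/5) (k+1) (k+1)] - poly over poly, x = (2/7) from leading terms; C = 3 at k = 0.

Classification (C = 3): 2F2 with upper {-7, 1/2}, lower {-3/5, 1}, argument x = 2/7. Verdict: terminating - no listed pattern fits, but -7 in the upper list cuts the series at k = 7; direct evaluation. Exact value: 20075332549/9961576128.


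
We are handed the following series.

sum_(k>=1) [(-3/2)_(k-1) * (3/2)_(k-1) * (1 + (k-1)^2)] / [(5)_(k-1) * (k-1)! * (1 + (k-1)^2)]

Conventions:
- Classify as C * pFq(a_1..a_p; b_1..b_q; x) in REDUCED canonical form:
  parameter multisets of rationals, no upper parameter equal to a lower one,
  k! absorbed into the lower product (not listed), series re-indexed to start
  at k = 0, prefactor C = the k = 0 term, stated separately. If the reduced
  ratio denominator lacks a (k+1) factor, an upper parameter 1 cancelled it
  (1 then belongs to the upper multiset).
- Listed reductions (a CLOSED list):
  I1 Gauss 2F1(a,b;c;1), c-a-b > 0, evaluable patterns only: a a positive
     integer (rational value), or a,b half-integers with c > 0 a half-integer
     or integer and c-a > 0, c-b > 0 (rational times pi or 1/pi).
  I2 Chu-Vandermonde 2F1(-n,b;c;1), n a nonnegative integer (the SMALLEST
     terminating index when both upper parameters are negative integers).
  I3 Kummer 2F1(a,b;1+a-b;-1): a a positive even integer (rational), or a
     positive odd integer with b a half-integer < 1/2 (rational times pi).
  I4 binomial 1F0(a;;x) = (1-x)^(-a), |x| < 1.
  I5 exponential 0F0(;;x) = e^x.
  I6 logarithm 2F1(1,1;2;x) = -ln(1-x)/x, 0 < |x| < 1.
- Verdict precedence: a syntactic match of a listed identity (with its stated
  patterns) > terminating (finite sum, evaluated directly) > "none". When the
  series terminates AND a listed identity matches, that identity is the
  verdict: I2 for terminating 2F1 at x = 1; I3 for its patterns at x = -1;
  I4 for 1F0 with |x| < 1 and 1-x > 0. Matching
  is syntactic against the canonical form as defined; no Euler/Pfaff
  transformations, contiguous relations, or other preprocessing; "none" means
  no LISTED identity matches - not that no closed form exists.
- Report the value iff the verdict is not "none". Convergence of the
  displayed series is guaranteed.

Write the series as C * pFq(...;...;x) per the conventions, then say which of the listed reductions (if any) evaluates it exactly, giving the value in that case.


Classification (C = 1): 2F1 with upper {-3/2, 3/2}, lower {5}, argument x = 1. Verdict: this is the half-integer Gauss pattern (I1) (x = 1; upper {-3/2, 3/2} half-integers, c = 5 in the evaluable pattern). Value: (32768/17325) / pi.

Key step: t_0 being 1, k^2 + 1 divides numerator and denominator alike; prefactor 1 after cancelling.
Ratio: r(k) = 1 * (k-3/2) (k+3/2) / [(k+5) (k+1)] - rational in k, leading ratio 1; with t_0 = 1, classification follows.


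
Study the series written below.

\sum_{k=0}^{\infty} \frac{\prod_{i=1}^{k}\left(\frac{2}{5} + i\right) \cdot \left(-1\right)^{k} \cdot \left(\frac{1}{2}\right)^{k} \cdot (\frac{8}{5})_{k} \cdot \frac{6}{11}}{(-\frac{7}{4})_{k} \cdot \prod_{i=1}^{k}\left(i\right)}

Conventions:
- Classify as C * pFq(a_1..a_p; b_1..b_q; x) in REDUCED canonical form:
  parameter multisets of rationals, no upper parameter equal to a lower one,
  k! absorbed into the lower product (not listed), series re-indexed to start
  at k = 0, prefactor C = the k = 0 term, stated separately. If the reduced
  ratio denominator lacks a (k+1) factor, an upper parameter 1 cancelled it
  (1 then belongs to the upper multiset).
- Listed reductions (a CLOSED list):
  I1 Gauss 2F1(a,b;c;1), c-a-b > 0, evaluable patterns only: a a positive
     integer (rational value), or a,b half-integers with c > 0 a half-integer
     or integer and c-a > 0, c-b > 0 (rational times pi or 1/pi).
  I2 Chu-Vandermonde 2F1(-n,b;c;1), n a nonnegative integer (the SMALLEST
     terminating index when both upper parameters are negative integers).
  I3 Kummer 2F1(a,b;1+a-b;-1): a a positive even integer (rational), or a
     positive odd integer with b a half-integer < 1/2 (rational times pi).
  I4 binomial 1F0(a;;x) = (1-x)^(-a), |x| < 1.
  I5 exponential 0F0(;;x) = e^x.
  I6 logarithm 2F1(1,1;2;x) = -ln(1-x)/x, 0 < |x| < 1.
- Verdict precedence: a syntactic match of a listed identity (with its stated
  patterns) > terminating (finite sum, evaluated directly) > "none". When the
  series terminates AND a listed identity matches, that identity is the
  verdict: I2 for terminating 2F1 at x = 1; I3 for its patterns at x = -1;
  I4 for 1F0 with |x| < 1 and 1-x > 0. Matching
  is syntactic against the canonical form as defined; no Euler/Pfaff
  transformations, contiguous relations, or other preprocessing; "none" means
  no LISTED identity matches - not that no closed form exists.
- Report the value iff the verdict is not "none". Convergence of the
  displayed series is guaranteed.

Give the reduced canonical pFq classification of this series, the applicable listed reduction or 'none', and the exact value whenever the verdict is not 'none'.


Classification (C = \frac{6}{11}): 2F1 with upper {\frac{7}{5}, \frac{8}{5}}, lower {-\frac{7}{4}}, argument x = -\frac{1}{2}. Verdict: none. No listed pattern accepts 2F1(\frac{7}{5}, \frac{8}{5}; -\frac{7}{4}; -\frac{1}{2}).

Key observation: from the first term \frac{6}{11}: the (-1)^k factor (C = 6/11) folds into the argument's sign.
Term ratio: r(k) = -\frac{1}{2} * (k+\frac{7}{5}) (k+\frac{8}{5}) / [(k-\frac{7}{4}) (k+1)] ; factor over Q: parameters, x = -\frac{1}{2}, and C = \frac{6}{11}.


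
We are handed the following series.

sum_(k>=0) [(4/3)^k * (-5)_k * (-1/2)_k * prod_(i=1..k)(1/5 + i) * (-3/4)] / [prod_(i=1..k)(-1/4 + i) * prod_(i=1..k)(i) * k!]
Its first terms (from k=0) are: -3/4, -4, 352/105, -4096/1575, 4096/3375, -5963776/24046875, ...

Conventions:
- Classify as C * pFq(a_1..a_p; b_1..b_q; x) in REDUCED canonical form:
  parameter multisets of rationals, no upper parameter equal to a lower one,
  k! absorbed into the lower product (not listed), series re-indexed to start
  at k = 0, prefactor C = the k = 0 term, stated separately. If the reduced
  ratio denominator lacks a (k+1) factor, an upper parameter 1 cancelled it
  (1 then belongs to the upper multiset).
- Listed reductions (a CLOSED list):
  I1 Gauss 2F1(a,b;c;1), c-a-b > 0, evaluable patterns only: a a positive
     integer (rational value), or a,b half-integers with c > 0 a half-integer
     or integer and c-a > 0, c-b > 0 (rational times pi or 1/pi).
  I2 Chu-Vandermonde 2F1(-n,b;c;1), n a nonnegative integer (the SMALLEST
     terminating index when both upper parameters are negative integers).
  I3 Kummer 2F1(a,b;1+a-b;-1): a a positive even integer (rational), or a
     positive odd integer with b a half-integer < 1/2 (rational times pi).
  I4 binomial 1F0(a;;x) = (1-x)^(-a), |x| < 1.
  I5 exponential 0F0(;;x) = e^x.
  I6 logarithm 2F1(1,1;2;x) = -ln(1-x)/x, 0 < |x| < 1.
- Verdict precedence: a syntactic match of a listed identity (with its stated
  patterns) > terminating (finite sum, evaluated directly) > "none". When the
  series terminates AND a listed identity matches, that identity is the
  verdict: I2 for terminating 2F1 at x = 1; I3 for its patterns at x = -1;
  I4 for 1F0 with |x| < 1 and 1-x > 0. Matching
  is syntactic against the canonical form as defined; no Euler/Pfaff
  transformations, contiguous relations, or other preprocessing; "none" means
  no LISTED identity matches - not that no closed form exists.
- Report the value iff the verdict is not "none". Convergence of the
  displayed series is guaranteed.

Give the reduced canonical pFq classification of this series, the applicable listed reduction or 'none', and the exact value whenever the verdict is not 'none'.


Structural cue: x = (4/3) and the lower running product (C = -3/4) is a rising factorial.
Adjacent-term ratio: r(k) = (4/3) * (k-5) (k-1/2) (k+6/5) / [(k+3/4) (k+1) (k+1)] ; factor over Q: parameters, x = (4/3), and C = -3/4.

x = 4/3 here; the reduced form reads 3F2, upper {-5, -1/2, 6/5}, lower {3/4, 1}, C = -3/4. Verdict: terminating. With -5 upstairs the series is a 6-term polynomial sum; evaluated term by term. Sum: -2041908103/673312500.


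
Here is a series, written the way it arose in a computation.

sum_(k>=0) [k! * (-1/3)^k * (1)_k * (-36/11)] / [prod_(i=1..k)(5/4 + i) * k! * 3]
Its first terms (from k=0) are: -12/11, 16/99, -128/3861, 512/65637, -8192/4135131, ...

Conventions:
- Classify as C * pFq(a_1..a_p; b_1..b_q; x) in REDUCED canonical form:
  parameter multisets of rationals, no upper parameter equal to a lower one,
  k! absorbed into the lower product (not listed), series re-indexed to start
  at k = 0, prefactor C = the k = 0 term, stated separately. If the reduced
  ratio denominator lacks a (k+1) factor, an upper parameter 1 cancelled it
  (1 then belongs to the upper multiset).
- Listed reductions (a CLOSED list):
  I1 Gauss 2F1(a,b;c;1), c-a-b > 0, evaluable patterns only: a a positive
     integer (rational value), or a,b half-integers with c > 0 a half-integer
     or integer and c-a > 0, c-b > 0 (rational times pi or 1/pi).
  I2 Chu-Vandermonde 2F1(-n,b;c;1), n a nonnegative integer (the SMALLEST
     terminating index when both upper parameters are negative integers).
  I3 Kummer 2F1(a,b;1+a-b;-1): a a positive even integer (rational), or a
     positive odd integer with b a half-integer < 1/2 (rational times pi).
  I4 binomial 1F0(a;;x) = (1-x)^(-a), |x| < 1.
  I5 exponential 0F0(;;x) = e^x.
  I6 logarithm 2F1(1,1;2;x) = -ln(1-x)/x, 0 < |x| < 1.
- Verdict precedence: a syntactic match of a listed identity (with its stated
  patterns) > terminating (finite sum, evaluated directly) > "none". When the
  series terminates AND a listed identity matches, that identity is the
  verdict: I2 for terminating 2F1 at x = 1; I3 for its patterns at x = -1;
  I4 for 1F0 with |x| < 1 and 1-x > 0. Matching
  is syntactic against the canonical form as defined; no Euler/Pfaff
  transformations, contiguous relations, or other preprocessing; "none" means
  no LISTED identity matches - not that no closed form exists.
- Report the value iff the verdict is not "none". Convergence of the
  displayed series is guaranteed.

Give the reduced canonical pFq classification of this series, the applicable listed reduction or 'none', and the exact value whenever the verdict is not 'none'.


The series (x = -1/3) is 2F1: upper {1, 1}, lower {9/4}, prefactor -12/11. Verdict: none (x = -1/3): each listed identity misses the multisets {1, 1} ; {9/4}.

Key observation: from the first term -12/11: the constant factors (C = -12/11, x = -1/3) combine into one prefactor.
Term ratio: r(k) = (-1/3) * (k+1) (k+1) / [(k+9/4) (k+1)] - rational in k. x = (-1/3); t_0 = -12/11; negate the roots.


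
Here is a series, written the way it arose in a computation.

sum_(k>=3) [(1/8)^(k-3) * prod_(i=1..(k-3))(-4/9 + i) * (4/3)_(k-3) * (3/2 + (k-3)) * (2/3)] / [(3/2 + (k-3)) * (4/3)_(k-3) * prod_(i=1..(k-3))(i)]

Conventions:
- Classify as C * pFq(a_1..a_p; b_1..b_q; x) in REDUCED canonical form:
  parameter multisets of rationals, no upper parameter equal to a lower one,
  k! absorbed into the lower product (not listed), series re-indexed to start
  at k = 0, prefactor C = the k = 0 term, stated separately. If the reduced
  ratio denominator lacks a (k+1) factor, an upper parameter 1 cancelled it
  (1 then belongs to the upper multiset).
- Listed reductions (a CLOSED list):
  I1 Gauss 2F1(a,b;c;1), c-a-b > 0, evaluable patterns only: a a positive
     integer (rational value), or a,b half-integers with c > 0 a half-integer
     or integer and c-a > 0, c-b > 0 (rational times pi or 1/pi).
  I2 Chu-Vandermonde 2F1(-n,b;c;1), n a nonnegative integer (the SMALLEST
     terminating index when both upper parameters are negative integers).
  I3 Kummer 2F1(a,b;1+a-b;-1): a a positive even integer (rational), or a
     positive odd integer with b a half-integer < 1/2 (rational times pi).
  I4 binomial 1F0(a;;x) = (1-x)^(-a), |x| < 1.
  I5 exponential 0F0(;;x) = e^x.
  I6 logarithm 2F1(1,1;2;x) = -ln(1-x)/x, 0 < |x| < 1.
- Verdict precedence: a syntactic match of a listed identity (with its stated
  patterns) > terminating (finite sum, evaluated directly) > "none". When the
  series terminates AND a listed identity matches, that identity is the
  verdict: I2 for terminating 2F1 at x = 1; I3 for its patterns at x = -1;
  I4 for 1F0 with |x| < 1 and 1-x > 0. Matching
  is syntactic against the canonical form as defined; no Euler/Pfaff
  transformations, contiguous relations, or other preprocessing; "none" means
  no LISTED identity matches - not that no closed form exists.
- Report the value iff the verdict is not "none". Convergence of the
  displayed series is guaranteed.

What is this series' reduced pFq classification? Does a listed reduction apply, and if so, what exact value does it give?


Prefactor 2/3, argument 1/8: 1F0 with upper {5/9} over lower {-}. Verdict: the binomial series (I4) fires (the 1F0 binomial series: exponent -5/9, x = 1/8). Its exact value is (2/3) * (7/8)^(-5/9).

The tell: with t_0 = 2/3, the running product (C = 2/3) telescopes to a rising factorial.
Adjacent-term ratio: r(k) = (1/8) * (k+5/9) / [(k+1)] - poly over poly, x = (1/8) from leading terms; C = 2/3 at k = 0.


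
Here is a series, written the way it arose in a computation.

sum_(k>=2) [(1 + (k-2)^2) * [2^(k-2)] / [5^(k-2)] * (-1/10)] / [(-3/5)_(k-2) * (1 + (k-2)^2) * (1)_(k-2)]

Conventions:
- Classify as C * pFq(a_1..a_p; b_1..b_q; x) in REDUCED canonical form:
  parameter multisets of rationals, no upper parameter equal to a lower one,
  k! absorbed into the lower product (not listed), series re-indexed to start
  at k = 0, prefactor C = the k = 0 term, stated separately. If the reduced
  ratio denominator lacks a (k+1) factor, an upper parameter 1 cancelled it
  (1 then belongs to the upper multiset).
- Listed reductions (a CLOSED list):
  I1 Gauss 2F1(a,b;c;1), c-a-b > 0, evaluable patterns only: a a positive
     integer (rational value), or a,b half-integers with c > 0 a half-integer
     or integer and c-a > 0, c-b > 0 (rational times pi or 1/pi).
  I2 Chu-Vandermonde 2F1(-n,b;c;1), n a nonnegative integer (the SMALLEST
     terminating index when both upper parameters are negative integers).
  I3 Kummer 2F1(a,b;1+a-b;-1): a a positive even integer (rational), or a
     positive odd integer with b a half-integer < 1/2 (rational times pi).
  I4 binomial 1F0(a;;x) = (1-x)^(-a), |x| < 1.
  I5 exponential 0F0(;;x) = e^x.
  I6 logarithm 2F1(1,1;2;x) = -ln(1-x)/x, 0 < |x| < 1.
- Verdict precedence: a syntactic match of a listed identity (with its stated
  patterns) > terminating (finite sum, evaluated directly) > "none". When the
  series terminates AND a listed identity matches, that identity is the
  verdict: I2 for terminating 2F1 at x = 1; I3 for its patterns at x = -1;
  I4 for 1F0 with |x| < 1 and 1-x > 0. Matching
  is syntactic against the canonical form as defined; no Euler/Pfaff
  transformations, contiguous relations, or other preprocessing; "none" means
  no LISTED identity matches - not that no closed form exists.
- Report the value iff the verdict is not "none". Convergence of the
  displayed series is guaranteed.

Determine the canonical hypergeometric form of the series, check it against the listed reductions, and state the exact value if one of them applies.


Prefactor -1/10, argument 2/5: 0F1 with upper {-} over lower {-3/5}. Verdict: none - at argument 2/5 the multisets {-} ; {-3/5} match no listed identity.

First insight: t_0 = -1/10 here, and (1)_k (C = -1/10) is k! itself.
Consecutive-term ratio: r(k) = (2/5) * 1 / [(k-3/5) (k+1)] - rational in k. x = (2/5); t_0 = -1/10; negate the roots.


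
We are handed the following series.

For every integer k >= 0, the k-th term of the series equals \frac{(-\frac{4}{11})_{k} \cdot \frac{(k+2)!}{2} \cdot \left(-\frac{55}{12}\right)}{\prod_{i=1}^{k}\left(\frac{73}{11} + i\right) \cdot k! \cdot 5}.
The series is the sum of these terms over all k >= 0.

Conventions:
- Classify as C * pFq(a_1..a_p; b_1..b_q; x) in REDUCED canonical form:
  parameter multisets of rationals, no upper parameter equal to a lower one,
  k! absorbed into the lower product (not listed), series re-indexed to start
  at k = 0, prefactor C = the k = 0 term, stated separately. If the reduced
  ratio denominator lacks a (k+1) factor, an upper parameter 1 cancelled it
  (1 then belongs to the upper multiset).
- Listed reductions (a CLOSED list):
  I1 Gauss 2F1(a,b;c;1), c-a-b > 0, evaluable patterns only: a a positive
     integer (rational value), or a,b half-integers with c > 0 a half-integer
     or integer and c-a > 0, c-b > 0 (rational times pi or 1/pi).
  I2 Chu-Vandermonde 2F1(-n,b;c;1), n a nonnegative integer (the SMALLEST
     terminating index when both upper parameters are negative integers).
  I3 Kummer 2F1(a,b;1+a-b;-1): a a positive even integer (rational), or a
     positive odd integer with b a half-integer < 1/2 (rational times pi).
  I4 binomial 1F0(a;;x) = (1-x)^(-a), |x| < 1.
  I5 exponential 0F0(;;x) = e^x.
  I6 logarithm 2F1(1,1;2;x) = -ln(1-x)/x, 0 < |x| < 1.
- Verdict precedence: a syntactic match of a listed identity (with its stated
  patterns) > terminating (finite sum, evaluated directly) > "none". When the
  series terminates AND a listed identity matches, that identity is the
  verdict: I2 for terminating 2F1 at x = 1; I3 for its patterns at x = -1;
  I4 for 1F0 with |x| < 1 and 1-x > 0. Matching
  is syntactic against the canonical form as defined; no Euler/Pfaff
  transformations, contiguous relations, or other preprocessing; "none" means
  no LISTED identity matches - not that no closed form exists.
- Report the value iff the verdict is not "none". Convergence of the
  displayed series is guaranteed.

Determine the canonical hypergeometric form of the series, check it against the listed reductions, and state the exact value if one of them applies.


At argument 1: a 2F1 with upper {-\frac{4}{11}, 3}, lower {\frac{84}{11}}, scaled by C = -\frac{11}{12}. Verdict: the Gauss summation I1 matches (x = 1: the Gamma ratio telescopes since c-a-b = 5 > 0 and a = 3 in Z>0). Exact value: -\frac{38471}{50820}.

The tell: t_0 = -\frac{11}{12} here, and the factorial ratio (C = -11/12, x = 1) (k+a-1)!/(a-1)! is a rising factorial (a)_k.
Adjacent-term ratio: r(k) = 1 * (k-\frac{4}{11}) (k+3) / [(k+\frac{84}{11}) (k+1)] - poly over poly, x = 1 from leading terms; C = -\frac{11}{12} at k = 0.


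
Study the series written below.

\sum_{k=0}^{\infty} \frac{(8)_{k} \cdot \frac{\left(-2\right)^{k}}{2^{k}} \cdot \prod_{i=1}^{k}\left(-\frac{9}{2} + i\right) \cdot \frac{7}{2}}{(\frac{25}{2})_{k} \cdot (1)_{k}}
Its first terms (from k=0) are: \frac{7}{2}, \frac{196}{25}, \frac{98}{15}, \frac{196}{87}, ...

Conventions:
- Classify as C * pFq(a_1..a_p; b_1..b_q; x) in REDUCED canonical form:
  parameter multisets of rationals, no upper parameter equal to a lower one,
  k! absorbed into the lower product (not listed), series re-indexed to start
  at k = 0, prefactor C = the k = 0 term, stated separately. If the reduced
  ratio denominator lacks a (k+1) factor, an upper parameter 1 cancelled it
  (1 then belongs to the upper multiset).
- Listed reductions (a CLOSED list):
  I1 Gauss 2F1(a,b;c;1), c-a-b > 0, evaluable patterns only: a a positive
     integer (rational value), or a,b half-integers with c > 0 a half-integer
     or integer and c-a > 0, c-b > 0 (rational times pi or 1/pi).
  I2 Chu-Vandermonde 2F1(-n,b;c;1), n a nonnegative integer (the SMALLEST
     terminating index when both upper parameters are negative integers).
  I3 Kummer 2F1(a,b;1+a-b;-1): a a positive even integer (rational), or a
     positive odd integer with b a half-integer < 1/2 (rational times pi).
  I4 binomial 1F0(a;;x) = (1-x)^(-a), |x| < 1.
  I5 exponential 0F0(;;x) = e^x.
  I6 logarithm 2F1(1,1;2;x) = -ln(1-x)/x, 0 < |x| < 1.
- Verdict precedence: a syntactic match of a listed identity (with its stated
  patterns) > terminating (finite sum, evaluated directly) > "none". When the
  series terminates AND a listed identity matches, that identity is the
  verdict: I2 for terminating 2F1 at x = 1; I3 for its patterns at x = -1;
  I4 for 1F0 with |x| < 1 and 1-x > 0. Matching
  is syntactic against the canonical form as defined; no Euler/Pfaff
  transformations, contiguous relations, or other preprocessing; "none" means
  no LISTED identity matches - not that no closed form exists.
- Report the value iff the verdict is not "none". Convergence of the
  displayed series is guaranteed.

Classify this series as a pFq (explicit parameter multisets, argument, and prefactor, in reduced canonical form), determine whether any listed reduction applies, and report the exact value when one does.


The series (x = -1) is 2F1: upper {-\frac{7}{2}, 8}, lower {\frac{25}{2}}, prefactor \frac{7}{2}. Verdict (x = -1): the Kummer evaluation I3 applies (x = -1; c = \frac{25}{2} equals 1+a-b for upper {-\frac{7}{2}, 8}: listed pattern). Sum: \frac{52003}{2560}.

Structural cue: from the first term \frac{7}{2}: (1)_k (prefactor 7/2) is k! itself.
Adjacent-term ratio: r(k) = -1 * (k-\frac{7}{2}) (k+8) / [(k+\frac{25}{2}) (k+1)] - rational in k. x = -1; t_0 = \frac{7}{2}; negate the roots.


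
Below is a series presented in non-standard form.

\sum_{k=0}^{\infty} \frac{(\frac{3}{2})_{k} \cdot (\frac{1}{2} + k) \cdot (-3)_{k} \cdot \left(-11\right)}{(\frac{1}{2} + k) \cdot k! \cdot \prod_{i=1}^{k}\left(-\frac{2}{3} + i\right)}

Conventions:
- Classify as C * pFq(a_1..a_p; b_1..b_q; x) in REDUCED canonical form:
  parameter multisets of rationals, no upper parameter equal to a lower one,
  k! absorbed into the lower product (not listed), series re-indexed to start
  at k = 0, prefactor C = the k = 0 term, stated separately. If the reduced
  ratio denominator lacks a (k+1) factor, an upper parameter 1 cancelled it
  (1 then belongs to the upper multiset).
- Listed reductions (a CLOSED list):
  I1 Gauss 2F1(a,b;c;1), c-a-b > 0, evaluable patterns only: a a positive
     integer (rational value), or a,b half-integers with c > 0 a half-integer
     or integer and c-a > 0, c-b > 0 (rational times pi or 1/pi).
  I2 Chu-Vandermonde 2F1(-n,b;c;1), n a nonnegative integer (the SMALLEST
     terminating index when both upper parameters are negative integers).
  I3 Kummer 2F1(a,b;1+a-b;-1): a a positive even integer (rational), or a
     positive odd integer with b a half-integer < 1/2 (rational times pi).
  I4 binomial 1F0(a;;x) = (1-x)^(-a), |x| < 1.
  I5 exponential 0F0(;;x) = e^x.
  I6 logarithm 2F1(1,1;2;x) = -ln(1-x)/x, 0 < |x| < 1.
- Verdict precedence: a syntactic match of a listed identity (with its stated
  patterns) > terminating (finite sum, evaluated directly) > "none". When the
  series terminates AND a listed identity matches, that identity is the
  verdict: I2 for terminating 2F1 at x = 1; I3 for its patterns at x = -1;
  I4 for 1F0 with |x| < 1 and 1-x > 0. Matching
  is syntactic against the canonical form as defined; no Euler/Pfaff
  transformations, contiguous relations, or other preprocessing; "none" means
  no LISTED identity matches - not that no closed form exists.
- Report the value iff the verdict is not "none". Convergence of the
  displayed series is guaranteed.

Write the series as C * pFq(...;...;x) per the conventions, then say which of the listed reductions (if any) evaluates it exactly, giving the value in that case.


The tell: t_0 = -11 here, and the lower running product (C = -11) is a rising factorial.
Term ratio: r(k) = 1 * (k-3) (k+\frac{3}{2}) / [(k+\frac{1}{3}) (k+1)] ; factor over Q: parameters, x = 1, and C = -11.

At argument 1: a 2F1 with upper {-3, \frac{3}{2}}, lower {\frac{1}{3}}, scaled by C = -11. Verdict: this is Chu-Vandermonde (I2) (terminating 2F1 at x = 1 with n = 3, b = 3/2, c = \frac{1}{3}). Its exact value is -\frac{55}{32}.
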